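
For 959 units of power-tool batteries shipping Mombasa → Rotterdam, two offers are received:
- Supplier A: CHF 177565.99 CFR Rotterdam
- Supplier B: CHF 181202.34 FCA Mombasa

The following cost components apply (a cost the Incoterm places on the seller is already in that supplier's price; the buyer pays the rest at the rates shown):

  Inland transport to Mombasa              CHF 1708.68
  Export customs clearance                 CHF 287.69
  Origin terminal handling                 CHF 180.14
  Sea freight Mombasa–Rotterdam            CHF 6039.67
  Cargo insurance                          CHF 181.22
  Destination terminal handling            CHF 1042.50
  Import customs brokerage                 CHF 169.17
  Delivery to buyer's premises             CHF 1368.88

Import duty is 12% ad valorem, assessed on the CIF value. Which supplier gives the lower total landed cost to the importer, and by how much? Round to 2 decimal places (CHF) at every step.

Supplier A is cheaper by CHF 11038.89

Supplier A (CFR):
CIF value = CFR price + insurance = 177565.99 + 181.22 = 177747.21
Import duty = 177747.21 × 12% = 21329.67
Buyer bears (A): 181.22 + 1042.50 + 169.17 + 1368.88 = 2761.77
Landed cost (A) = invoice 177565.99 + 2761.77 + duty 21329.67 = 201657.43
Supplier B (FCA):
CIF value = FCA price + origin terminal + freight + insurance = 181202.34 + 180.14 + 6039.67 + 181.22 = 187603.37
Import duty = 187603.37 × 12% = 22512.40
Buyer bears (B): 180.14 + 6039.67 + 181.22 + 1042.50 + 169.17 + 1368.88 = 8981.58
Landed cost (B) = invoice 181202.34 + 8981.58 + duty 22512.40 = 212696.32
Difference = |201657.43 − 212696.32| = 11038.89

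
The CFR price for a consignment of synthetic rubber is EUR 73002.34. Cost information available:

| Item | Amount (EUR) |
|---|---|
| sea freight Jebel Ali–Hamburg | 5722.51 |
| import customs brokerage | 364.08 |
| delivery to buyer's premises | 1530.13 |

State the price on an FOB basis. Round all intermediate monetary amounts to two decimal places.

Not relevant to the conversion: brokerage, delivery — on the buyer under both terms; not part of either seller's price.
From CFR to FOB, the seller no longer bears: freight.
FOB price = 73002.34 − 5722.51 = 67279.83

FOB price: EUR 67279.83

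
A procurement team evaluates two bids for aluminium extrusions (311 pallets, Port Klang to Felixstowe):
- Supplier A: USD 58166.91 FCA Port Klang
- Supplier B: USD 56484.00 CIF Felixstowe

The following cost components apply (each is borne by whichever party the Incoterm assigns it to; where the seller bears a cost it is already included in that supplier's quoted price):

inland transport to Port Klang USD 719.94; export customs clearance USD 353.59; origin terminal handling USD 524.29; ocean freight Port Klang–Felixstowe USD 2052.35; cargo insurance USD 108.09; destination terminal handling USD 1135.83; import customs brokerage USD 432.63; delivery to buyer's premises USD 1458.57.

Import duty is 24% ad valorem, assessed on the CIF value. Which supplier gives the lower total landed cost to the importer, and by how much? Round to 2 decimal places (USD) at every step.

Supplier A (FCA):
CIF value = FCA price + origin terminal + freight + insurance = 58166.91 + 524.29 + 2052.35 + 108.09 = 60851.64
Import duty = 60851.64 × 24% = 14604.39
Buyer bears (A): 524.29 + 2052.35 + 108.09 + 1135.83 + 432.63 + 1458.57 = 5711.76
Landed cost (A) = invoice 58166.91 + 5711.76 + duty 14604.39 = 78483.06
Supplier B (CIF):
The CIF price already equals the CIF value: 56484.00
Import duty = 56484.00 × 24% = 13556.16
Buyer bears (B): 1135.83 + 432.63 + 1458.57 = 3027.03
Landed cost (B) = invoice 56484.00 + 3027.03 + duty 13556.16 = 73067.19
Difference = |78483.06 − 73067.19| = 5415.87

Supplier B is cheaper by USD 5415.87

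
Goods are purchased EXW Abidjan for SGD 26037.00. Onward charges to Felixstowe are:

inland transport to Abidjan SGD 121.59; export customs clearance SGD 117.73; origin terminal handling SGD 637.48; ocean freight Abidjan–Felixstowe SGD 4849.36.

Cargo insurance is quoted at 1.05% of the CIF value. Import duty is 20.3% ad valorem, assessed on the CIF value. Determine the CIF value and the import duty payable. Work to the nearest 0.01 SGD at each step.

Let C be the CIF value. C = EXW price + pre-shipment costs + freight + 1.05% × C
C − 1.05% × C = 26037.00 + 121.59 + 117.73 + 637.48 + 4849.36
0.9895 × C = 31763.16
C = 31763.16 / 0.9895 = 32100.21
Insurance premium = 1.05% × 32100.21 = 337.05
Import duty = 32100.21 × 20.3% = 6516.34

CIF value: SGD 32100.21; import duty: SGD 6516.34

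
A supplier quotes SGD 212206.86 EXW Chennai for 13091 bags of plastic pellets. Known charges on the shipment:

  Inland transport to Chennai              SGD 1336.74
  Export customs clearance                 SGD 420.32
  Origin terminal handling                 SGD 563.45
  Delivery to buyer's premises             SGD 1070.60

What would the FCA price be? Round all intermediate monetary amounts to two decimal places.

FCA price: SGD 213963.92

Not relevant to the conversion: delivery, origin terminal — on the buyer under both terms; not part of either seller's price.
From EXW to FCA, the seller additionally bears: inland to port, export clearance.
FCA price = 212206.86 + 1336.74 + 420.32 = 213963.92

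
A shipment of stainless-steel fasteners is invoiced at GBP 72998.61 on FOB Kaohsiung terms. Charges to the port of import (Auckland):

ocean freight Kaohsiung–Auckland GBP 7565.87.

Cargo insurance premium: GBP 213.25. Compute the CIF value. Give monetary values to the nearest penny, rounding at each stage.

CIF = FOB price + freight + insurance
CIF = 72998.61 + 7565.87 + 213.25 = 80777.73

CIF value: GBP 80777.73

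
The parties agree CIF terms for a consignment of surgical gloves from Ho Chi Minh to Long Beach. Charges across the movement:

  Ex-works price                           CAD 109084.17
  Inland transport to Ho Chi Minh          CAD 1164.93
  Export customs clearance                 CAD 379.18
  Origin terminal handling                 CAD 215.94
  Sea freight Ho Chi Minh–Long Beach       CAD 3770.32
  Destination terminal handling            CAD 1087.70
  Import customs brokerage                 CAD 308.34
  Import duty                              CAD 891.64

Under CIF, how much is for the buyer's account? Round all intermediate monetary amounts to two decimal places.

Buyer's account: CAD 2287.68

CIF: the seller pays costs through ocean freight and marine insurance to the destination port.
Seller's account: goods 109084.17 + inland to port 1164.93 + export clearance 379.18 + origin terminal 215.94 + freight 3770.32 = 114614.54
Buyer's account: destination terminal 1087.70 + brokerage 308.34 + duty 891.64 = 2287.68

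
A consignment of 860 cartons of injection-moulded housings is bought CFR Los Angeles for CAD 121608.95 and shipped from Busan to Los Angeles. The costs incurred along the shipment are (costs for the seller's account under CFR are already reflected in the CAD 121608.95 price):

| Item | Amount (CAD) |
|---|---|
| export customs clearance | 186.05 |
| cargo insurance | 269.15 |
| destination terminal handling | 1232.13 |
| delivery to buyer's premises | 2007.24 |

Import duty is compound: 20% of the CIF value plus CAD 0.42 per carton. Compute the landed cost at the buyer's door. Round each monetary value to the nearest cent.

Total landed cost: CAD 149854.29

CFR: the seller pays costs through ocean freight to the destination port, but not insurance.
Already in the invoice (seller's account under CFR): export clearance — exclude.
CIF value = CFR price + insurance = 121608.95 + 269.15 = 121878.10
Ad valorem component: 121878.10 × 20% = 24375.62
Specific component: 860 × 0.42 = 361.20
Import duty = 24375.62 + 361.20 = 24736.82
Buyer bears: insurance 269.15 + destination terminal 1232.13 + delivery 2007.24 + duty 24736.82 = 28245.34
Landed cost = invoice 121608.95 + 28245.34 = 149854.29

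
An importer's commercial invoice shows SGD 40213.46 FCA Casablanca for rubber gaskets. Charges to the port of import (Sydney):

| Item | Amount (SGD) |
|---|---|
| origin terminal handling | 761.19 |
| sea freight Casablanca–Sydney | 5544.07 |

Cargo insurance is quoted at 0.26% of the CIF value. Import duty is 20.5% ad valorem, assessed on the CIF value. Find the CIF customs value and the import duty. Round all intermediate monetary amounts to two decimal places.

Let C be the CIF value. C = FCA price + pre-shipment costs + freight + 0.26% × C
C − 0.26% × C = 40213.46 + 761.19 + 5544.07
0.9974 × C = 46518.72
C = 46518.72 / 0.9974 = 46639.98
Insurance premium = 0.26% × 46639.98 = 121.26
Import duty = 46639.98 × 20.5% = 9561.20

CIF value: SGD 46639.98; import duty: SGD 9561.20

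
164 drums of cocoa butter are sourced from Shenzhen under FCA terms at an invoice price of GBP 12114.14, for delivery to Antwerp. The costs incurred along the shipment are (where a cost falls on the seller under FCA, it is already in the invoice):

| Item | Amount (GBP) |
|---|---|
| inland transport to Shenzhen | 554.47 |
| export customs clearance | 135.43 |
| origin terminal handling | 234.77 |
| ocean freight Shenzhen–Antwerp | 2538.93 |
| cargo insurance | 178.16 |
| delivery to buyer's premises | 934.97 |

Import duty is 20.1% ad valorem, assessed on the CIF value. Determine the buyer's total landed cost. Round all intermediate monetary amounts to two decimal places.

FCA: the seller delivers export-cleared goods to the carrier; the buyer bears costs from that point.
Already in the invoice (seller's account under FCA): inland to port, export clearance — exclude.
CIF value = FCA price + origin terminal + freight + insurance = 12114.14 + 234.77 + 2538.93 + 178.16 = 15066.00
Import duty = 15066.00 × 20.1% = 3028.27
Buyer bears: origin terminal 234.77 + freight 2538.93 + insurance 178.16 + delivery 934.97 + duty 3028.27 = 6915.10
Landed cost = invoice 12114.14 + 6915.10 = 19029.24

Total landed cost: GBP 19029.24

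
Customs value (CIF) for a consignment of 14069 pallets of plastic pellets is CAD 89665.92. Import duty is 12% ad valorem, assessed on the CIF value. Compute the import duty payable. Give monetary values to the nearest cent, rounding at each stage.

Import duty: CAD 10759.91

Import duty = 89665.92 × 12% = 10759.91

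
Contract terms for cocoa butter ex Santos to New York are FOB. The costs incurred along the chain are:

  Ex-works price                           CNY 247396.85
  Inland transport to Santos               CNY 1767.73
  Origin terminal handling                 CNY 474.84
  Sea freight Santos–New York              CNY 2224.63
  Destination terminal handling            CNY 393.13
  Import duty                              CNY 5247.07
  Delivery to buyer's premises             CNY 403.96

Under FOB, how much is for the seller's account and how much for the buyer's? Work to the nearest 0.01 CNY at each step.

FOB: the seller bears costs until goods are on board at the origin port; the buyer bears freight, insurance and all costs thereafter.
Seller's account: goods 247396.85 + inland to port 1767.73 + origin terminal 474.84 = 249639.42
Buyer's account: freight 2224.63 + destination terminal 393.13 + duty 5247.07 + delivery 403.96 = 8268.79

Seller: CNY 249639.42; buyer: CNY 8268.79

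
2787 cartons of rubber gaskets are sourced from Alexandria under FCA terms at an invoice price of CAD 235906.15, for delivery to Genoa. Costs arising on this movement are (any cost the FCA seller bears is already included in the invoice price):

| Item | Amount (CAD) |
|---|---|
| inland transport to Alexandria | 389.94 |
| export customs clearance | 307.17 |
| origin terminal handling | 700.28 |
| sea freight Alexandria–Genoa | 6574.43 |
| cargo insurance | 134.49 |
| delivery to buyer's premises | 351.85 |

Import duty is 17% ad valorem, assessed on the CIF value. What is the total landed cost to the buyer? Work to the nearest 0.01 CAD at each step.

FCA: the seller delivers export-cleared goods to the carrier; the buyer bears costs from that point.
Already in the invoice (seller's account under FCA): inland to port, export clearance — exclude.
CIF value = FCA price + origin terminal + freight + insurance = 235906.15 + 700.28 + 6574.43 + 134.49 = 243315.35
Import duty = 243315.35 × 17% = 41363.61
Buyer bears: origin terminal 700.28 + freight 6574.43 + insurance 134.49 + delivery 351.85 + duty 41363.61 = 49124.66
Landed cost = invoice 235906.15 + 49124.66 = 285030.81

Total landed cost: CAD 285030.81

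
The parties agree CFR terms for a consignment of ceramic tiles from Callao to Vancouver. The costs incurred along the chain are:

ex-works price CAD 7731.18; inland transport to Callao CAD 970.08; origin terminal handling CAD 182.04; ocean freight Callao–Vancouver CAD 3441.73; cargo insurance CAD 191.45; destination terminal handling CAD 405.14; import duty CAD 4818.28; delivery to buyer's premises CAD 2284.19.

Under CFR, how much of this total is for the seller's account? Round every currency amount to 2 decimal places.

CFR: the seller pays costs through ocean freight to the destination port, but not insurance.
Seller's account: goods 7731.18 + inland to port 970.08 + origin terminal 182.04 + freight 3441.73 = 12325.03
Buyer's account: insurance 191.45 + destination terminal 405.14 + duty 4818.28 + delivery 2284.19 = 7699.06

Seller's account: CAD 12325.03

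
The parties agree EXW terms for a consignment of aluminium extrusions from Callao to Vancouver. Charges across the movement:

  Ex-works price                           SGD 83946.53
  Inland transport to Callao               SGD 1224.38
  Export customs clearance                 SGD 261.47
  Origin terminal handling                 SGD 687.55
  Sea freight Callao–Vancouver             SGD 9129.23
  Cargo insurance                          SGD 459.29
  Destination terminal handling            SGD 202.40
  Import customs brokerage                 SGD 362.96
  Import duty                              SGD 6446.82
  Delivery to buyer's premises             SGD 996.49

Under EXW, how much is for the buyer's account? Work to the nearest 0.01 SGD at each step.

EXW: the seller makes goods available at their premises; the buyer bears all onward costs.
Seller's account: goods 83946.53 = 83946.53
Buyer's account: inland to port 1224.38 + export clearance 261.47 + origin terminal 687.55 + freight 9129.23 + insurance 459.29 + destination terminal 202.40 + brokerage 362.96 + duty 6446.82 + delivery 996.49 = 19770.59

Buyer's account: SGD 19770.59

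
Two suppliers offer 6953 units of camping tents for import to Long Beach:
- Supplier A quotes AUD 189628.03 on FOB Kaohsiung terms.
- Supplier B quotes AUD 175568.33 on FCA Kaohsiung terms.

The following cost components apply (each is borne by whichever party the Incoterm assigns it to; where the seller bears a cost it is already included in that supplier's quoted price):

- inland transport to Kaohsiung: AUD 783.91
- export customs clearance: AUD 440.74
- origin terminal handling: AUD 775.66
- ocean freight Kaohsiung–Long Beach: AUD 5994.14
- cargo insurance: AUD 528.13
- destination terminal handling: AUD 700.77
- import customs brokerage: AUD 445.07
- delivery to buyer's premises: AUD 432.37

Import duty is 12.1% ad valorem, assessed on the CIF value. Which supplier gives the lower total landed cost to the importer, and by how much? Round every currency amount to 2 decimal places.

Supplier A (FOB):
CIF value = FOB price + freight + insurance = 189628.03 + 5994.14 + 528.13 = 196150.30
Import duty = 196150.30 × 12.1% = 23734.19
Buyer bears (A): 5994.14 + 528.13 + 700.77 + 445.07 + 432.37 = 8100.48
Landed cost (A) = invoice 189628.03 + 8100.48 + duty 23734.19 = 221462.70
Supplier B (FCA):
CIF value = FCA price + origin terminal + freight + insurance = 175568.33 + 775.66 + 5994.14 + 528.13 = 182866.26
Import duty = 182866.26 × 12.1% = 22126.82
Buyer bears (B): 775.66 + 5994.14 + 528.13 + 700.77 + 445.07 + 432.37 = 8876.14
Landed cost (B) = invoice 175568.33 + 8876.14 + duty 22126.82 = 206571.29
Difference = |221462.70 − 206571.29| = 14891.41

Supplier B is cheaper by AUD 14891.41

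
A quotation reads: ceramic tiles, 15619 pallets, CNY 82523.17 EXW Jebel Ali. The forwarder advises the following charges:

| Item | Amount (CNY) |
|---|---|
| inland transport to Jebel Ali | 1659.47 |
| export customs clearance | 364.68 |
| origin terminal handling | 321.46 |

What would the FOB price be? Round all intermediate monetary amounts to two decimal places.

FOB price: CNY 84868.78

From EXW to FOB, the seller additionally bears: inland to port, export clearance, origin terminal.
FOB price = 82523.17 + 1659.47 + 364.68 + 321.46 = 84868.78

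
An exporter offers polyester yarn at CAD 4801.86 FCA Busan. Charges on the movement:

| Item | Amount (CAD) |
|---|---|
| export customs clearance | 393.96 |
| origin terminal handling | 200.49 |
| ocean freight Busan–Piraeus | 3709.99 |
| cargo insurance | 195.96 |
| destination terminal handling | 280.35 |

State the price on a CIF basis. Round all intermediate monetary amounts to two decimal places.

Not relevant to the conversion: export clearance — on the seller under both FCA and CIF; already in the FCA price and stays in the CIF price. destination terminal — on the buyer under both terms; not part of either seller's price.
From FCA to CIF, the seller additionally bears: origin terminal, freight, insurance.
CIF price = 4801.86 + 200.49 + 3709.99 + 195.96 = 8908.30

CIF price: CAD 8908.30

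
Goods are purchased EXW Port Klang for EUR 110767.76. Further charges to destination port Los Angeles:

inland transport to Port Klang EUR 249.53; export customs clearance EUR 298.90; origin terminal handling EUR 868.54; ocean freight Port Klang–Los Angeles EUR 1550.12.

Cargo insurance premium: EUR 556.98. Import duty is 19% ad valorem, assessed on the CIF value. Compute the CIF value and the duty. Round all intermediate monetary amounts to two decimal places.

CIF value: EUR 114291.83; import duty: EUR 21715.45

CIF = EXW price + pre-shipment costs + freight + insurance
CIF = 110767.76 + 249.53 + 298.90 + 868.54 + 1550.12 + 556.98 = 114291.83
Import duty = 114291.83 × 19% = 21715.45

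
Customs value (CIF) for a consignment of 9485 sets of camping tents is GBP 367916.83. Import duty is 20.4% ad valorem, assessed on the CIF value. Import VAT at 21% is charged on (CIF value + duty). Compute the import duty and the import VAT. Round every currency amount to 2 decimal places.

Import duty: GBP 75055.03; import VAT: GBP 93024.09

Import duty = 367916.83 × 20.4% = 75055.03
VAT base = CIF + duty = 367916.83 + 75055.03 = 442971.86
Import VAT = 442971.86 × 21% = 93024.09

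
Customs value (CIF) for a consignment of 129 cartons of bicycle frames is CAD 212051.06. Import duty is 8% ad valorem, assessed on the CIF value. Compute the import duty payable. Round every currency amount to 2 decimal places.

Import duty = 212051.06 × 8% = 16964.08

Import duty: CAD 16964.08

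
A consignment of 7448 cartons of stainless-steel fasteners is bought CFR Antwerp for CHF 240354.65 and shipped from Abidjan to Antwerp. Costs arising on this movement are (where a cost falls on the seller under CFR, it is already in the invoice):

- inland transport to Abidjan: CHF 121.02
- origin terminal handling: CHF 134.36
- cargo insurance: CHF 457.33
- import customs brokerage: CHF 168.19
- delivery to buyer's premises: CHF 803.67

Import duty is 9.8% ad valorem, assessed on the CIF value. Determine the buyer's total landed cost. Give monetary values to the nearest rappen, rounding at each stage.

CFR: the seller pays costs through ocean freight to the destination port, but not insurance.
Already in the invoice (seller's account under CFR): inland to port, origin terminal — exclude.
CIF value = CFR price + insurance = 240354.65 + 457.33 = 240811.98
Import duty = 240811.98 × 9.8% = 23599.57
Buyer bears: insurance 457.33 + brokerage 168.19 + delivery 803.67 + duty 23599.57 = 25028.76
Landed cost = invoice 240354.65 + 25028.76 = 265383.41

Total landed cost: CHF 265383.41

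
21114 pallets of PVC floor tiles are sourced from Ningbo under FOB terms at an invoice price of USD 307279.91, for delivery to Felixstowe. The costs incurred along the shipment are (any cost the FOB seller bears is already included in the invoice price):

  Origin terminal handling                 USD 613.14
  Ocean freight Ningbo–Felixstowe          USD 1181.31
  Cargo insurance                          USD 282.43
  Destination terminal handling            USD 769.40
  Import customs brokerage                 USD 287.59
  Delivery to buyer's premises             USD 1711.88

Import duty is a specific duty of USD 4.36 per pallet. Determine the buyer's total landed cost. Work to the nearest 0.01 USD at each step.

Total landed cost: USD 403569.56

FOB: the seller bears costs until goods are on board at the origin port; the buyer bears freight, insurance and all costs thereafter.
Already in the invoice (seller's account under FOB): origin terminal — exclude.
CIF value = FOB price + freight + insurance = 307279.91 + 1181.31 + 282.43 = 308743.65
Import duty = 21114 × 4.36 = 92057.04
Buyer bears: freight 1181.31 + insurance 282.43 + destination terminal 769.40 + brokerage 287.59 + delivery 1711.88 + duty 92057.04 = 96289.65
Landed cost = invoice 307279.91 + 96289.65 = 403569.56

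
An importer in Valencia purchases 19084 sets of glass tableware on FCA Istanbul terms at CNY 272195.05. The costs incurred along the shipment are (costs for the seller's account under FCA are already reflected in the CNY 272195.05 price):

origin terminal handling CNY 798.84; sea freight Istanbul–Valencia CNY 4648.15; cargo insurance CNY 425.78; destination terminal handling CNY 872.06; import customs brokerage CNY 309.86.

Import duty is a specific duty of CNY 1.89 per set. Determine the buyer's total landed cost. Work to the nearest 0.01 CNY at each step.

Total landed cost: CNY 315318.50

FCA: the seller delivers export-cleared goods to the carrier; the buyer bears costs from that point.
CIF value = FCA price + origin terminal + freight + insurance = 272195.05 + 798.84 + 4648.15 + 425.78 = 278067.82
Import duty = 19084 × 1.89 = 36068.76
Buyer bears: origin terminal 798.84 + freight 4648.15 + insurance 425.78 + destination terminal 872.06 + brokerage 309.86 + duty 36068.76 = 43123.45
Landed cost = invoice 272195.05 + 43123.45 = 315318.50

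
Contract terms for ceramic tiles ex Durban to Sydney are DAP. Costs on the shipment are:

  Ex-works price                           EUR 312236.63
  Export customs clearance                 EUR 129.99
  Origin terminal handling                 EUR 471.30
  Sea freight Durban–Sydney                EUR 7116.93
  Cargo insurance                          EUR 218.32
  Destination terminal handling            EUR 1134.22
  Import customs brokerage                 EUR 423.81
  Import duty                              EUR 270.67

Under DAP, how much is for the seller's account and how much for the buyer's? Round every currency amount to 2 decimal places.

Seller: EUR 321307.39; buyer: EUR 694.48

DAP: the seller bears all costs to the named destination except import duty and clearance.
Seller's account: goods 312236.63 + export clearance 129.99 + origin terminal 471.30 + freight 7116.93 + insurance 218.32 + destination terminal 1134.22 = 321307.39
Buyer's account: brokerage 423.81 + duty 270.67 = 694.48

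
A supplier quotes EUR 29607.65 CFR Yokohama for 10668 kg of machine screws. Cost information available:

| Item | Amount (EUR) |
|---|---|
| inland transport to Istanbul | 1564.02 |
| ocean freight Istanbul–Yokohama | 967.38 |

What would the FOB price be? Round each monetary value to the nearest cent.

FOB price: EUR 28640.27

Not relevant to the conversion: inland to port — on the seller under both CFR and FOB; already in the CFR price and stays in the FOB price.
From CFR to FOB, the seller no longer bears: freight.
FOB price = 29607.65 − 967.38 = 28640.27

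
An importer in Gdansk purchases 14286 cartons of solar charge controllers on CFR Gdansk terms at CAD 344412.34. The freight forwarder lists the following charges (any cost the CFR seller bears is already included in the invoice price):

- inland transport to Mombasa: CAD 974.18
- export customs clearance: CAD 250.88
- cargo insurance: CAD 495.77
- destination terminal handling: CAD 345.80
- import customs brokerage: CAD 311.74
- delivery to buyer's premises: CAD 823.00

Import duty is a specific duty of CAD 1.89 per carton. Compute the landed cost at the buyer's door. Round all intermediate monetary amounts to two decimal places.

CFR: the seller pays costs through ocean freight to the destination port, but not insurance.
Already in the invoice (seller's account under CFR): inland to port, export clearance — exclude.
CIF value = CFR price + insurance = 344412.34 + 495.77 = 344908.11
Import duty = 14286 × 1.89 = 27000.54
Buyer bears: insurance 495.77 + destination terminal 345.80 + brokerage 311.74 + delivery 823.00 + duty 27000.54 = 28976.85
Landed cost = invoice 344412.34 + 28976.85 = 373389.19

Total landed cost: CAD 373389.19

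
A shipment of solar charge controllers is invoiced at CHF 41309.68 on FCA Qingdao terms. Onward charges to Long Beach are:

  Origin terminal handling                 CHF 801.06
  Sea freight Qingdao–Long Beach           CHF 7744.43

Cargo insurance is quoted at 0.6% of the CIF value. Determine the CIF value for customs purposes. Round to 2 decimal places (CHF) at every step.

Let C be the CIF value. C = FCA price + pre-shipment costs + freight + 0.6% × C
C − 0.6% × C = 41309.68 + 801.06 + 7744.43
0.994 × C = 49855.17
C = 49855.17 / 0.994 = 50156.11
Insurance premium = 0.6% × 50156.11 = 300.94

CIF value: CHF 50156.11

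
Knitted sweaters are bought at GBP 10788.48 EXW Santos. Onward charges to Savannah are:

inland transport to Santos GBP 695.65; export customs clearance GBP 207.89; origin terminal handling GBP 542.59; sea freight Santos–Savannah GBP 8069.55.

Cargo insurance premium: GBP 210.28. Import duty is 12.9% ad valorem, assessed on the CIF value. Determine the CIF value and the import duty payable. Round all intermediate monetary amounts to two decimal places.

CIF = EXW price + pre-shipment costs + freight + insurance
CIF = 10788.48 + 695.65 + 207.89 + 542.59 + 8069.55 + 210.28 = 20514.44
Import duty = 20514.44 × 12.9% = 2646.36

CIF value: GBP 20514.44; import duty: GBP 2646.36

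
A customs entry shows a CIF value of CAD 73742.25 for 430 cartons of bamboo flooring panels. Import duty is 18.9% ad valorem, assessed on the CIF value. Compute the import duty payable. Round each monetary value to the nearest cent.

Import duty = 73742.25 × 18.9% = 13937.29

Import duty: CAD 13937.29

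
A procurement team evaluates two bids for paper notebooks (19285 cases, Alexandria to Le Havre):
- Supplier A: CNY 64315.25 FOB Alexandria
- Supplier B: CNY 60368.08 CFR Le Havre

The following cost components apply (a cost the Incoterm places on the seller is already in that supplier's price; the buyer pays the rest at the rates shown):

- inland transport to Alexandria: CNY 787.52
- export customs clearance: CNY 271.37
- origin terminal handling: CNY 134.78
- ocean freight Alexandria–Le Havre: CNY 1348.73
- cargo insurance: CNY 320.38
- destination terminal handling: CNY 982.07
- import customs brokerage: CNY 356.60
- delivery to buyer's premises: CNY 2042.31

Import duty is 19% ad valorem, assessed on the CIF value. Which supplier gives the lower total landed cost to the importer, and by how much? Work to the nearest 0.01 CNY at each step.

Supplier A (FOB):
CIF value = FOB price + freight + insurance = 64315.25 + 1348.73 + 320.38 = 65984.36
Import duty = 65984.36 × 19% = 12537.03
Buyer bears (A): 1348.73 + 320.38 + 982.07 + 356.60 + 2042.31 = 5050.09
Landed cost (A) = invoice 64315.25 + 5050.09 + duty 12537.03 = 81902.37
Supplier B (CFR):
CIF value = CFR price + insurance = 60368.08 + 320.38 = 60688.46
Import duty = 60688.46 × 19% = 11530.81
Buyer bears (B): 320.38 + 982.07 + 356.60 + 2042.31 = 3701.36
Landed cost (B) = invoice 60368.08 + 3701.36 + duty 11530.81 = 75600.25
Difference = |81902.37 − 75600.25| = 6302.12

Supplier B is cheaper by CNY 6302.12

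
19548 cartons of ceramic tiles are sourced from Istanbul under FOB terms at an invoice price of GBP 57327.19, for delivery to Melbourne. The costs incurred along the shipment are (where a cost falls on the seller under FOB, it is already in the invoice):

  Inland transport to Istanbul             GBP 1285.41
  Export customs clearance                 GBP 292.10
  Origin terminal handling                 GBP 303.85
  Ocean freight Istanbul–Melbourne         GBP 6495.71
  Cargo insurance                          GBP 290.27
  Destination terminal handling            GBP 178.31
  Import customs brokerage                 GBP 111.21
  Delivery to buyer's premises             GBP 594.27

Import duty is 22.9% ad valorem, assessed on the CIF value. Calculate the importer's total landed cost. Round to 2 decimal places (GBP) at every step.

FOB: the seller bears costs until goods are on board at the origin port; the buyer bears freight, insurance and all costs thereafter.
Already in the invoice (seller's account under FOB): inland to port, export clearance, origin terminal — exclude.
CIF value = FOB price + freight + insurance = 57327.19 + 6495.71 + 290.27 = 64113.17
Import duty = 64113.17 × 22.9% = 14681.92
Buyer bears: freight 6495.71 + insurance 290.27 + destination terminal 178.31 + brokerage 111.21 + delivery 594.27 + duty 14681.92 = 22351.69
Landed cost = invoice 57327.19 + 22351.69 = 79678.88

Total landed cost: GBP 79678.88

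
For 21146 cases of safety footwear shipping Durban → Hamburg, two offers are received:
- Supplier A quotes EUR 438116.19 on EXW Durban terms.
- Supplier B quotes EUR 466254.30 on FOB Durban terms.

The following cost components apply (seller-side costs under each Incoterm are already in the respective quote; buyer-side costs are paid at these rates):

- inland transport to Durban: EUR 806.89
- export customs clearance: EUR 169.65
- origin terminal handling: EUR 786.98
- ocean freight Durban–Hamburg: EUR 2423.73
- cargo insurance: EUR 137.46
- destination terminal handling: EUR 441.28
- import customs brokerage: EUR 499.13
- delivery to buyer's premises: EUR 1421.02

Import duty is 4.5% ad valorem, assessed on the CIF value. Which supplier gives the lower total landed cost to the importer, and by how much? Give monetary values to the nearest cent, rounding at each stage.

Supplier A is cheaper by EUR 27561.45

Supplier A (EXW):
CIF value = EXW price + inland to port + export clearance + origin terminal + freight + insurance = 438116.19 + 806.89 + 169.65 + 786.98 + 2423.73 + 137.46 = 442440.90
Import duty = 442440.90 × 4.5% = 19909.84
Buyer bears (A): 806.89 + 169.65 + 786.98 + 2423.73 + 137.46 + 441.28 + 499.13 + 1421.02 = 6686.14
Landed cost (A) = invoice 438116.19 + 6686.14 + duty 19909.84 = 464712.17
Supplier B (FOB):
CIF value = FOB price + freight + insurance = 466254.30 + 2423.73 + 137.46 = 468815.49
Import duty = 468815.49 × 4.5% = 21096.70
Buyer bears (B): 2423.73 + 137.46 + 441.28 + 499.13 + 1421.02 = 4922.62
Landed cost (B) = invoice 466254.30 + 4922.62 + duty 21096.70 = 492273.62
Difference = |464712.17 − 492273.62| = 27561.45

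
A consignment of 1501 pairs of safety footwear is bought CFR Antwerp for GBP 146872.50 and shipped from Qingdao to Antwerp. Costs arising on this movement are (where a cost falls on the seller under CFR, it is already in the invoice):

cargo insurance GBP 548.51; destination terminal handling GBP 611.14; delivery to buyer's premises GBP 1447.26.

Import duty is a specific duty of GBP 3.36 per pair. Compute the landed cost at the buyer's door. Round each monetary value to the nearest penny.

CFR: the seller pays costs through ocean freight to the destination port, but not insurance.
CIF value = CFR price + insurance = 146872.50 + 548.51 = 147421.01
Import duty = 1501 × 3.36 = 5043.36
Buyer bears: insurance 548.51 + destination terminal 611.14 + delivery 1447.26 + duty 5043.36 = 7650.27
Landed cost = invoice 146872.50 + 7650.27 = 154522.77

Total landed cost: GBP 154522.77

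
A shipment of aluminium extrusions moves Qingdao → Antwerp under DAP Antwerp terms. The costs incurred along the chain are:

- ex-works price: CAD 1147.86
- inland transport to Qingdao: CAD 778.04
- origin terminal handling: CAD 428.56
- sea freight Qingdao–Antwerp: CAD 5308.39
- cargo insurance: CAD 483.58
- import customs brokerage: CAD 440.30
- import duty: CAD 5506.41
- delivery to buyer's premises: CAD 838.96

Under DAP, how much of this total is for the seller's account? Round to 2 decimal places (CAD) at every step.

DAP: the seller bears all costs to the named destination except import duty and clearance.
Seller's account: goods 1147.86 + inland to port 778.04 + origin terminal 428.56 + freight 5308.39 + insurance 483.58 + delivery 838.96 = 8985.39
Buyer's account: brokerage 440.30 + duty 5506.41 = 5946.71

Seller's account: CAD 8985.39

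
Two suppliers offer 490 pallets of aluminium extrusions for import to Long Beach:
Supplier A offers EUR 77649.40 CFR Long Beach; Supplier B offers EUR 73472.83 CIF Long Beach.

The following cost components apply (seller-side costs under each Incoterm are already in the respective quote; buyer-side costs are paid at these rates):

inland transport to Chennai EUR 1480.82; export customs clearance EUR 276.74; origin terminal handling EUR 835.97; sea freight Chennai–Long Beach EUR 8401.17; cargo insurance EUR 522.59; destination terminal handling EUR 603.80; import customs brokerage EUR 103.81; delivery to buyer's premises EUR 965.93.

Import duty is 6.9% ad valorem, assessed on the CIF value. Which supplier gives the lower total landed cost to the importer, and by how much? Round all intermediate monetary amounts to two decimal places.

Supplier A (CFR):
CIF value = CFR price + insurance = 77649.40 + 522.59 = 78171.99
Import duty = 78171.99 × 6.9% = 5393.87
Buyer bears (A): 522.59 + 603.80 + 103.81 + 965.93 = 2196.13
Landed cost (A) = invoice 77649.40 + 2196.13 + duty 5393.87 = 85239.40
Supplier B (CIF):
The CIF price already equals the CIF value: 73472.83
Import duty = 73472.83 × 6.9% = 5069.63
Buyer bears (B): 603.80 + 103.81 + 965.93 = 1673.54
Landed cost (B) = invoice 73472.83 + 1673.54 + duty 5069.63 = 80216.00
Difference = |85239.40 − 80216.00| = 5023.40

Supplier B is cheaper by EUR 5023.40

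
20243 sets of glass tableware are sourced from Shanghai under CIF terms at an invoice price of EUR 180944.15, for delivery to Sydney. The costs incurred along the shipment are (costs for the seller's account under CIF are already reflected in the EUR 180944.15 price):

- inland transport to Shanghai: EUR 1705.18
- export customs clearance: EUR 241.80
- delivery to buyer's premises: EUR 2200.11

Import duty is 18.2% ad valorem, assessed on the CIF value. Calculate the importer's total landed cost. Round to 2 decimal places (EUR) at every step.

CIF: the seller pays costs through ocean freight and marine insurance to the destination port.
Already in the invoice (seller's account under CIF): inland to port, export clearance — exclude.
The CIF price already equals the CIF value: 180944.15
Import duty = 180944.15 × 18.2% = 32931.84
Buyer bears: delivery 2200.11 + duty 32931.84 = 35131.95
Landed cost = invoice 180944.15 + 35131.95 = 216076.10

Total landed cost: EUR 216076.10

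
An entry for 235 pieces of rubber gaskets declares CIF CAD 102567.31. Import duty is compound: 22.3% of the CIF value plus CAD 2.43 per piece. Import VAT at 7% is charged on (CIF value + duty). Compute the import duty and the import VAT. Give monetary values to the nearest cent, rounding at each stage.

Ad valorem component: 102567.31 × 22.3% = 22872.51
Specific component: 235 × 2.43 = 571.05
Import duty = 22872.51 + 571.05 = 23443.56
VAT base = CIF + duty = 102567.31 + 23443.56 = 126010.87
Import VAT = 126010.87 × 7% = 8820.76

Import duty: CAD 23443.56; import VAT: CAD 8820.76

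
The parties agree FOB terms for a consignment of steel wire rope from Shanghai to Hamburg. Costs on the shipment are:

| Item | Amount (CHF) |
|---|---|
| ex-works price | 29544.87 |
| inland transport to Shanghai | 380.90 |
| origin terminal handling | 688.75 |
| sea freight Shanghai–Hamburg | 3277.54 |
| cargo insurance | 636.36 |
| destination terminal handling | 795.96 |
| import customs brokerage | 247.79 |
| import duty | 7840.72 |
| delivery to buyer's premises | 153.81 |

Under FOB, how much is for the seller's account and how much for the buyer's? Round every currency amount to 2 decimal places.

FOB: the seller bears costs until goods are on board at the origin port; the buyer bears freight, insurance and all costs thereafter.
Seller's account: goods 29544.87 + inland to port 380.90 + origin terminal 688.75 = 30614.52
Buyer's account: freight 3277.54 + insurance 636.36 + destination terminal 795.96 + brokerage 247.79 + duty 7840.72 + delivery 153.81 = 12952.18

Seller: CHF 30614.52; buyer: CHF 12952.18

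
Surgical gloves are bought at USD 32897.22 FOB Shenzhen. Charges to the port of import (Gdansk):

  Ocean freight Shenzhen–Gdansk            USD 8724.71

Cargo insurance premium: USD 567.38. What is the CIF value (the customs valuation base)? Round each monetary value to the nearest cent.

CIF = FOB price + freight + insurance
CIF = 32897.22 + 8724.71 + 567.38 = 42189.31

CIF value: USD 42189.31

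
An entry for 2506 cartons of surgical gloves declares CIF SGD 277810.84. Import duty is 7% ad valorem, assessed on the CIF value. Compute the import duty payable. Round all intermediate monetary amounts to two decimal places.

Import duty: SGD 19446.76

Import duty = 277810.84 × 7% = 19446.76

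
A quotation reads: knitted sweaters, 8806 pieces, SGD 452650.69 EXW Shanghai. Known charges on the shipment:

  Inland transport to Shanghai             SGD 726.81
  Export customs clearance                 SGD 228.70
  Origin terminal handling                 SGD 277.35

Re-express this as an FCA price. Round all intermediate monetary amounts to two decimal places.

FCA price: SGD 453606.20

Not relevant to the conversion: origin terminal — on the buyer under both terms; not part of either seller's price.
From EXW to FCA, the seller additionally bears: inland to port, export clearance.
FCA price = 452650.69 + 726.81 + 228.70 = 453606.20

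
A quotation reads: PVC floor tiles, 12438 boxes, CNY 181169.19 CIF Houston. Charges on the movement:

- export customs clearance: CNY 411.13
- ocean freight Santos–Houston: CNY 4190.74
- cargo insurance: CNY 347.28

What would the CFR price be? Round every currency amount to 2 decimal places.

Not relevant to the conversion: freight, export clearance — on the seller under both CIF and CFR; already in the CIF price and stays in the CFR price.
From CIF to CFR, the seller no longer bears: insurance.
CFR price = 181169.19 − 347.28 = 180821.91

CFR price: CNY 180821.91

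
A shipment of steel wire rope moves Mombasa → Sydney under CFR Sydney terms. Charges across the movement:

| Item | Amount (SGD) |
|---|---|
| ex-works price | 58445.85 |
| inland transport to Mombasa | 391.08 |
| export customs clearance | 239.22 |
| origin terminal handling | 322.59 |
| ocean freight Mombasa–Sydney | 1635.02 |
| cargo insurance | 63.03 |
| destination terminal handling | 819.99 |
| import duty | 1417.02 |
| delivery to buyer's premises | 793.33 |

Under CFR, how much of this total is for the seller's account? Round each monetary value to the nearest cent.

CFR: the seller pays costs through ocean freight to the destination port, but not insurance.
Seller's account: goods 58445.85 + inland to port 391.08 + export clearance 239.22 + origin terminal 322.59 + freight 1635.02 = 61033.76
Buyer's account: insurance 63.03 + destination terminal 819.99 + duty 1417.02 + delivery 793.33 = 3093.37

Seller's account: SGD 61033.76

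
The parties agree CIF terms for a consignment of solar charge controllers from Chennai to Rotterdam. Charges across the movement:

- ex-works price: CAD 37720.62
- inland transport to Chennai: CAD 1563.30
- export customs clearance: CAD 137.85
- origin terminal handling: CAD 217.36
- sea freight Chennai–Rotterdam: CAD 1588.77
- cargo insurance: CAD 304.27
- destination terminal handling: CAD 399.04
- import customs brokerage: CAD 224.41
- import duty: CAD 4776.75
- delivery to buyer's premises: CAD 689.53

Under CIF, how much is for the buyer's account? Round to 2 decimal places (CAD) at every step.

CIF: the seller pays costs through ocean freight and marine insurance to the destination port.
Seller's account: goods 37720.62 + inland to port 1563.30 + export clearance 137.85 + origin terminal 217.36 + freight 1588.77 + insurance 304.27 = 41532.17
Buyer's account: destination terminal 399.04 + brokerage 224.41 + duty 4776.75 + delivery 689.53 = 6089.73

Buyer's account: CAD 6089.73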